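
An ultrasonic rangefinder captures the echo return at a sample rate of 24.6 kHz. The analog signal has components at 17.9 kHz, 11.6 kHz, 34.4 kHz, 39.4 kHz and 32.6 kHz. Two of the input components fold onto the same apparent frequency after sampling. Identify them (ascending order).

34.4 kHz, 39.4 kHz

fs/2 = 12.3 kHz.
17.9 kHz > fs/2 = 12.3 kHz, folds to fs − 17.9 kHz = 6.7 kHz.
11.6 kHz ≤ fs/2 = 12.3 kHz, passes unchanged.
34.4 kHz mod fs = 9.8 kHz.
9.8 kHz ≤ fs/2 = 12.3 kHz, appears at 9.8 kHz.
39.4 kHz mod fs = 14.8 kHz.
14.8 kHz > fs/2 = 12.3 kHz, folds to fs − 14.8 kHz = 9.8 kHz.
32.6 kHz mod fs = 8 kHz.
8 kHz ≤ fs/2 = 12.3 kHz, appears at 8 kHz.
34.4 kHz and 39.4 kHz both map to 9.8 kHz.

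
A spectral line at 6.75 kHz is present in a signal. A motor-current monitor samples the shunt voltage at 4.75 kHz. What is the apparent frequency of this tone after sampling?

6.75 kHz mod fs = 2 kHz.
2 kHz ≤ fs/2 = 2.375 kHz, appears at 2 kHz.

2 kHz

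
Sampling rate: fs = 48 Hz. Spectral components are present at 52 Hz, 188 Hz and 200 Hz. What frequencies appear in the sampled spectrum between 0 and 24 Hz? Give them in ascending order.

fs/2 = 24 Hz.
52 Hz mod fs = 4 Hz.
4 Hz ≤ fs/2 = 24 Hz, appears at 4 Hz.
188 Hz mod fs = 44 Hz.
44 Hz > fs/2 = 24 Hz, folds to fs − 44 Hz = 4 Hz.
200 Hz mod fs = 8 Hz.
8 Hz ≤ fs/2 = 24 Hz, appears at 8 Hz.
Distinct values: {4 Hz, 8 Hz}.

4 Hz, 8 Hz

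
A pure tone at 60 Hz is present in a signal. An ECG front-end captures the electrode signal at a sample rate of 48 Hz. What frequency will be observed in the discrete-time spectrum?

12 Hz

60 Hz mod fs = 12 Hz.
12 Hz ≤ fs/2 = 24 Hz, appears at 12 Hz.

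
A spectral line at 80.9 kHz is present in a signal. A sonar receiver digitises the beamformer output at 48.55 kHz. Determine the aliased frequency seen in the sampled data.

80.9 kHz mod fs = 32.35 kHz.
32.35 kHz > fs/2 = 24.275 kHz, folds to fs − 32.35 kHz = 16.2 kHz.

16.2 kHz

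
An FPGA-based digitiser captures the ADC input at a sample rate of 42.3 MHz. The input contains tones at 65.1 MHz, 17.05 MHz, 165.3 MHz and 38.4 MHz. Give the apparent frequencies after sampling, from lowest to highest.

3.9 MHz, 17.05 MHz, 19.5 MHz

fs/2 = 21.15 MHz.
65.1 MHz mod fs = 22.8 MHz.
22.8 MHz > fs/2 = 21.15 MHz, folds to fs − 22.8 MHz = 19.5 MHz.
17.05 MHz ≤ fs/2 = 21.15 MHz, passes unchanged.
165.3 MHz mod fs = 38.4 MHz.
38.4 MHz > fs/2 = 21.15 MHz, folds to fs − 38.4 MHz = 3.9 MHz.
38.4 MHz > fs/2 = 21.15 MHz, folds to fs − 38.4 MHz = 3.9 MHz.
Distinct values: {3.9 MHz, 17.05 MHz, 19.5 MHz}.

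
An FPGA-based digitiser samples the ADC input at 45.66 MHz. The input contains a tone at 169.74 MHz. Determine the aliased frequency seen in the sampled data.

169.74 MHz mod fs = 32.76 MHz.
32.76 MHz > fs/2 = 22.83 MHz, folds to fs − 32.76 MHz = 12.9 MHz.

12.9 MHz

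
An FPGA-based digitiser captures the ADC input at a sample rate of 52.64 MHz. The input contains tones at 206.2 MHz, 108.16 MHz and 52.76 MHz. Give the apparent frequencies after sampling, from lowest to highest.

0.12 MHz, 2.88 MHz, 4.36 MHz

fs/2 = 26.32 MHz.
206.2 MHz mod fs = 48.28 MHz.
48.28 MHz > fs/2 = 26.32 MHz, folds to fs − 48.28 MHz = 4.36 MHz.
108.16 MHz mod fs = 2.88 MHz.
2.88 MHz ≤ fs/2 = 26.32 MHz, appears at 2.88 MHz.
52.76 MHz mod fs = 0.12 MHz.
0.12 MHz ≤ fs/2 = 26.32 MHz, appears at 0.12 MHz.
Distinct values: {0.12 MHz, 2.88 MHz, 4.36 MHz}.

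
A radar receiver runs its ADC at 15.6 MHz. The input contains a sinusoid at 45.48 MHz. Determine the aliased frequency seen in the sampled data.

45.48 MHz mod fs = 14.28 MHz.
14.28 MHz > fs/2 = 7.8 MHz, folds to fs − 14.28 MHz = 1.32 MHz.

1.32 MHz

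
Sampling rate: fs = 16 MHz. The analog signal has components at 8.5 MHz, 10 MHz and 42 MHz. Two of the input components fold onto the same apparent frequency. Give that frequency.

fs/2 = 8 MHz.
8.5 MHz > fs/2 = 8 MHz, folds to fs − 8.5 MHz = 7.5 MHz.
10 MHz > fs/2 = 8 MHz, folds to fs − 10 MHz = 6 MHz.
42 MHz mod fs = 10 MHz.
10 MHz > fs/2 = 8 MHz, folds to fs − 10 MHz = 6 MHz.
10 MHz and 42 MHz both map to 6 MHz.

6 MHz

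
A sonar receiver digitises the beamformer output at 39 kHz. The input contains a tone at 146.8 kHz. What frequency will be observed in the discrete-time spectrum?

146.8 kHz mod fs = 29.8 kHz.
29.8 kHz > fs/2 = 19.5 kHz, folds to fs − 29.8 kHz = 9.2 kHz.

9.2 kHz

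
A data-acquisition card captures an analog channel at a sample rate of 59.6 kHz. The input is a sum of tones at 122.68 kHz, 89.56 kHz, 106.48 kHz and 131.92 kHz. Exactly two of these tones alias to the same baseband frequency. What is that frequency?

12.72 kHz

fs/2 = 29.8 kHz.
122.68 kHz mod fs = 3.48 kHz.
3.48 kHz ≤ fs/2 = 29.8 kHz, appears at 3.48 kHz.
89.56 kHz mod fs = 29.96 kHz.
29.96 kHz > fs/2 = 29.8 kHz, folds to fs − 29.96 kHz = 29.64 kHz.
106.48 kHz mod fs = 46.88 kHz.
46.88 kHz > fs/2 = 29.8 kHz, folds to fs − 46.88 kHz = 12.72 kHz.
131.92 kHz mod fs = 12.72 kHz.
12.72 kHz ≤ fs/2 = 29.8 kHz, appears at 12.72 kHz.
106.48 kHz and 131.92 kHz both map to 12.72 kHz.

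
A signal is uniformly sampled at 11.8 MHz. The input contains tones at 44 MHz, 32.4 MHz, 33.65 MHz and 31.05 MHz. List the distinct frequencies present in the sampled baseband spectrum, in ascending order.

1.75 MHz, 3 MHz, 3.2 MHz, 4.35 MHz

fs/2 = 5.9 MHz.
44 MHz mod fs = 8.6 MHz.
8.6 MHz > fs/2 = 5.9 MHz, folds to fs − 8.6 MHz = 3.2 MHz.
32.4 MHz mod fs = 8.8 MHz.
8.8 MHz > fs/2 = 5.9 MHz, folds to fs − 8.8 MHz = 3 MHz.
33.65 MHz mod fs = 10.05 MHz.
10.05 MHz > fs/2 = 5.9 MHz, folds to fs − 10.05 MHz = 1.75 MHz.
31.05 MHz mod fs = 7.45 MHz.
7.45 MHz > fs/2 = 5.9 MHz, folds to fs − 7.45 MHz = 4.35 MHz.
Distinct values: {1.75 MHz, 3 MHz, 3.2 MHz, 4.35 MHz}.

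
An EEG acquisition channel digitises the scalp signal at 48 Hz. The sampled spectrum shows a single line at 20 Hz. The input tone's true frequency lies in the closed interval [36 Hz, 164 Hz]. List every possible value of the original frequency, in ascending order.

68 Hz, 76 Hz, 116 Hz, 124 Hz, 164 Hz

Frequencies that alias to 20 Hz are k·fs ± 20 Hz for integer k ≥ 0.
k=0: 20 Hz.
k=1: 28 Hz, 68 Hz.
k=2: 76 Hz, 116 Hz.
k=3: 124 Hz, 164 Hz.
k=4: 172 Hz, 212 Hz.
Within [36 Hz, 164 Hz]: 68 Hz, 76 Hz, 116 Hz, 124 Hz, 164 Hz.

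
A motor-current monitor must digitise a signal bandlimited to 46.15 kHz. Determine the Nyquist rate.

92.3 kHz

Nyquist rate = 2 × 46.15 kHz = 92.3 kHz.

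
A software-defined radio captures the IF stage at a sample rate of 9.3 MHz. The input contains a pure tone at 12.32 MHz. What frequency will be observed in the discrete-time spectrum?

12.32 MHz mod fs = 3.02 MHz.
3.02 MHz ≤ fs/2 = 4.65 MHz, appears at 3.02 MHz.

3.02 MHz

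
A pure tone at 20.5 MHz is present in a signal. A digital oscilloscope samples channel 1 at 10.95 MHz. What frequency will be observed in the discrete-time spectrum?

1.4 MHz

20.5 MHz mod fs = 9.55 MHz.
9.55 MHz > fs/2 = 5.475 MHz, folds to fs − 9.55 MHz = 1.4 MHz.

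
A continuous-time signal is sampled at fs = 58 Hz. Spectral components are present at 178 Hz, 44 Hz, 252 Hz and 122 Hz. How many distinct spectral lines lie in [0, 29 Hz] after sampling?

4

fs/2 = 29 Hz.
178 Hz mod fs = 4 Hz.
4 Hz ≤ fs/2 = 29 Hz, appears at 4 Hz.
44 Hz > fs/2 = 29 Hz, folds to fs − 44 Hz = 14 Hz.
252 Hz mod fs = 20 Hz.
20 Hz ≤ fs/2 = 29 Hz, appears at 20 Hz.
122 Hz mod fs = 6 Hz.
6 Hz ≤ fs/2 = 29 Hz, appears at 6 Hz.
Distinct values: {4 Hz, 6 Hz, 14 Hz, 20 Hz} → 4.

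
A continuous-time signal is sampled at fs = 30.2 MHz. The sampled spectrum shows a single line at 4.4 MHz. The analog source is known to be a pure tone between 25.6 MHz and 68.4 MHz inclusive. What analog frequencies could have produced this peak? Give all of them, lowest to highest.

25.8 MHz, 34.6 MHz, 56 MHz, 64.8 MHz

Frequencies that alias to 4.4 MHz are k·fs ± 4.4 MHz for integer k ≥ 0.
k=0: 4.4 MHz.
k=1: 25.8 MHz, 34.6 MHz.
k=2: 56 MHz, 64.8 MHz.
k=3: 86.2 MHz, 95 MHz.
Within [25.6 MHz, 68.4 MHz]: 25.8 MHz, 34.6 MHz, 56 MHz, 64.8 MHz.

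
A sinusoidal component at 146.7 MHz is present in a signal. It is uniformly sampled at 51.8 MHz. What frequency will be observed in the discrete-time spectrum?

8.7 MHz

146.7 MHz mod fs = 43.1 MHz.
43.1 MHz > fs/2 = 25.9 MHz, folds to fs − 43.1 MHz = 8.7 MHz.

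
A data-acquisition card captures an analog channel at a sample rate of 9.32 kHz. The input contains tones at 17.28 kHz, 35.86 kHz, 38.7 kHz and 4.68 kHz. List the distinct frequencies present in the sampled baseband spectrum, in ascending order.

1.36 kHz, 1.42 kHz, 4.64 kHz

fs/2 = 4.66 kHz.
17.28 kHz mod fs = 7.96 kHz.
7.96 kHz > fs/2 = 4.66 kHz, folds to fs − 7.96 kHz = 1.36 kHz.
35.86 kHz mod fs = 7.9 kHz.
7.9 kHz > fs/2 = 4.66 kHz, folds to fs − 7.9 kHz = 1.42 kHz.
38.7 kHz mod fs = 1.42 kHz.
1.42 kHz ≤ fs/2 = 4.66 kHz, appears at 1.42 kHz.
4.68 kHz > fs/2 = 4.66 kHz, folds to fs − 4.68 kHz = 4.64 kHz.
Distinct values: {1.36 kHz, 1.42 kHz, 4.64 kHz}.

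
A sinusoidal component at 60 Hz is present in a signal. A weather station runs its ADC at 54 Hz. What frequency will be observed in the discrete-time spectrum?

6 Hz

60 Hz mod fs = 6 Hz.
6 Hz ≤ fs/2 = 27 Hz, appears at 6 Hz.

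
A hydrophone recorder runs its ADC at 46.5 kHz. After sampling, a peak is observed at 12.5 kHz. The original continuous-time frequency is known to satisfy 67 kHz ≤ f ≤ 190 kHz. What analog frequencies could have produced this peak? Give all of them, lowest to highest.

Frequencies that alias to 12.5 kHz are k·fs ± 12.5 kHz for integer k ≥ 0.
k=0: 12.5 kHz.
k=1: 34 kHz, 59 kHz.
k=2: 80.5 kHz, 105.5 kHz.
k=3: 127 kHz, 152 kHz.
k=4: 173.5 kHz, 198.5 kHz.
k=5: 220 kHz, 245 kHz.
Within [67 kHz, 190 kHz]: 80.5 kHz, 105.5 kHz, 127 kHz, 152 kHz, 173.5 kHz.

80.5 kHz, 105.5 kHz, 127 kHz, 152 kHz, 173.5 kHz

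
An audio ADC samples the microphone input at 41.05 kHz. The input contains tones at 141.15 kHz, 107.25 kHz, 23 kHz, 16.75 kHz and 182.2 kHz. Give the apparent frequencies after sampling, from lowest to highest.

fs/2 = 20.525 kHz.
141.15 kHz mod fs = 18 kHz.
18 kHz ≤ fs/2 = 20.525 kHz, appears at 18 kHz.
107.25 kHz mod fs = 25.15 kHz.
25.15 kHz > fs/2 = 20.525 kHz, folds to fs − 25.15 kHz = 15.9 kHz.
23 kHz > fs/2 = 20.525 kHz, folds to fs − 23 kHz = 18.05 kHz.
16.75 kHz ≤ fs/2 = 20.525 kHz, passes unchanged.
182.2 kHz mod fs = 18 kHz.
18 kHz ≤ fs/2 = 20.525 kHz, appears at 18 kHz.
Distinct values: {15.9 kHz, 16.75 kHz, 18 kHz, 18.05 kHz}.

15.9 kHz, 16.75 kHz, 18 kHz, 18.05 kHz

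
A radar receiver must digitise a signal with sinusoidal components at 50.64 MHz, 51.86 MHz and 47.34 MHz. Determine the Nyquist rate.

Highest-frequency component: 51.86 MHz.
Nyquist rate = 2 × 51.86 MHz = 103.72 MHz.

103.72 MHz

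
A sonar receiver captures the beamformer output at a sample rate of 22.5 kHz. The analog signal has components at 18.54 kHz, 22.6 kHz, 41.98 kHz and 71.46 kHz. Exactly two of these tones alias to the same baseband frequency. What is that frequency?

fs/2 = 11.25 kHz.
18.54 kHz > fs/2 = 11.25 kHz, folds to fs − 18.54 kHz = 3.96 kHz.
22.6 kHz mod fs = 0.1 kHz.
0.1 kHz ≤ fs/2 = 11.25 kHz, appears at 0.1 kHz.
41.98 kHz mod fs = 19.48 kHz.
19.48 kHz > fs/2 = 11.25 kHz, folds to fs − 19.48 kHz = 3.02 kHz.
71.46 kHz mod fs = 3.96 kHz.
3.96 kHz ≤ fs/2 = 11.25 kHz, appears at 3.96 kHz.
18.54 kHz and 71.46 kHz both map to 3.96 kHz.

3.96 kHz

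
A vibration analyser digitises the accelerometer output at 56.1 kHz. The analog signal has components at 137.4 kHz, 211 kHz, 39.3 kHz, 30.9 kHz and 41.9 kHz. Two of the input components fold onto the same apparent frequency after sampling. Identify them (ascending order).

30.9 kHz, 137.4 kHz

fs/2 = 28.05 kHz.
137.4 kHz mod fs = 25.2 kHz.
25.2 kHz ≤ fs/2 = 28.05 kHz, appears at 25.2 kHz.
211 kHz mod fs = 42.7 kHz.
42.7 kHz > fs/2 = 28.05 kHz, folds to fs − 42.7 kHz = 13.4 kHz.
39.3 kHz > fs/2 = 28.05 kHz, folds to fs − 39.3 kHz = 16.8 kHz.
30.9 kHz > fs/2 = 28.05 kHz, folds to fs − 30.9 kHz = 25.2 kHz.
41.9 kHz > fs/2 = 28.05 kHz, folds to fs − 41.9 kHz = 14.2 kHz.
30.9 kHz and 137.4 kHz both map to 25.2 kHz.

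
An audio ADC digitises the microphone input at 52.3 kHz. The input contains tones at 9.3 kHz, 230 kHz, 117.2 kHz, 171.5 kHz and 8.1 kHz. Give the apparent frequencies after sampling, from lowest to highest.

fs/2 = 26.15 kHz.
9.3 kHz ≤ fs/2 = 26.15 kHz, passes unchanged.
230 kHz mod fs = 20.8 kHz.
20.8 kHz ≤ fs/2 = 26.15 kHz, appears at 20.8 kHz.
117.2 kHz mod fs = 12.6 kHz.
12.6 kHz ≤ fs/2 = 26.15 kHz, appears at 12.6 kHz.
171.5 kHz mod fs = 14.6 kHz.
14.6 kHz ≤ fs/2 = 26.15 kHz, appears at 14.6 kHz.
8.1 kHz ≤ fs/2 = 26.15 kHz, passes unchanged.
Distinct values: {8.1 kHz, 9.3 kHz, 12.6 kHz, 14.6 kHz, 20.8 kHz}.

8.1 kHz, 9.3 kHz, 12.6 kHz, 14.6 kHz, 20.8 kHz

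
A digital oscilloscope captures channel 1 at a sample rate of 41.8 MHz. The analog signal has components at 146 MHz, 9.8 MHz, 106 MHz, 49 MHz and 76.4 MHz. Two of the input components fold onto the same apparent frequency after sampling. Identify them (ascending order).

49 MHz, 76.4 MHz

fs/2 = 20.9 MHz.
146 MHz mod fs = 20.6 MHz.
20.6 MHz ≤ fs/2 = 20.9 MHz, appears at 20.6 MHz.
9.8 MHz ≤ fs/2 = 20.9 MHz, passes unchanged.
106 MHz mod fs = 22.4 MHz.
22.4 MHz > fs/2 = 20.9 MHz, folds to fs − 22.4 MHz = 19.4 MHz.
49 MHz mod fs = 7.2 MHz.
7.2 MHz ≤ fs/2 = 20.9 MHz, appears at 7.2 MHz.
76.4 MHz mod fs = 34.6 MHz.
34.6 MHz > fs/2 = 20.9 MHz, folds to fs − 34.6 MHz = 7.2 MHz.
49 MHz and 76.4 MHz both map to 7.2 MHz.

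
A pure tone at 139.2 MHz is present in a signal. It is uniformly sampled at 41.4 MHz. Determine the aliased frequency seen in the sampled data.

139.2 MHz mod fs = 15 MHz.
15 MHz ≤ fs/2 = 20.7 MHz, appears at 15 MHz.

15 MHz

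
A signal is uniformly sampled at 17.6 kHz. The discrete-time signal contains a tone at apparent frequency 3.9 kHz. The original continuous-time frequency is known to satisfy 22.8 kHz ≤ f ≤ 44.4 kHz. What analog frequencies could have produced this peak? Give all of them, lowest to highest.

Frequencies that alias to 3.9 kHz are k·fs ± 3.9 kHz for integer k ≥ 0.
k=0: 3.9 kHz.
k=1: 13.7 kHz, 21.5 kHz.
k=2: 31.3 kHz, 39.1 kHz.
k=3: 48.9 kHz, 56.7 kHz.
Within [22.8 kHz, 44.4 kHz]: 31.3 kHz, 39.1 kHz.

31.3 kHz, 39.1 kHz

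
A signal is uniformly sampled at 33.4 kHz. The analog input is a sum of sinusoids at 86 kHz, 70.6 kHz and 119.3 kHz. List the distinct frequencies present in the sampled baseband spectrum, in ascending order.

fs/2 = 16.7 kHz.
86 kHz mod fs = 19.2 kHz.
19.2 kHz > fs/2 = 16.7 kHz, folds to fs − 19.2 kHz = 14.2 kHz.
70.6 kHz mod fs = 3.8 kHz.
3.8 kHz ≤ fs/2 = 16.7 kHz, appears at 3.8 kHz.
119.3 kHz mod fs = 19.1 kHz.
19.1 kHz > fs/2 = 16.7 kHz, folds to fs − 19.1 kHz = 14.3 kHz.
Distinct values: {3.8 kHz, 14.2 kHz, 14.3 kHz}.

3.8 kHz, 14.2 kHz, 14.3 kHz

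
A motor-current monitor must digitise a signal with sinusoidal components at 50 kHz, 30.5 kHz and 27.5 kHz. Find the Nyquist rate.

Highest-frequency component: 50 kHz.
Nyquist rate = 2 × 50 kHz = 100 kHz.

100 kHz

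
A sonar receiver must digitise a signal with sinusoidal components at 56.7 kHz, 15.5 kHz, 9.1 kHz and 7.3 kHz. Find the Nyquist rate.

113.4 kHz

Highest-frequency component: 56.7 kHz.
Nyquist rate = 2 × 56.7 kHz = 113.4 kHz.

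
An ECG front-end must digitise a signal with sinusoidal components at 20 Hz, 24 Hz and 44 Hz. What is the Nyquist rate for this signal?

Highest-frequency component: 44 Hz.
Nyquist rate = 2 × 44 Hz = 88 Hz.

88 Hz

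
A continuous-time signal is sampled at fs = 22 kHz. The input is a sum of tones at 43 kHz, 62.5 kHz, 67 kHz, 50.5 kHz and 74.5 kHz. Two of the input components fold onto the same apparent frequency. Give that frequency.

fs/2 = 11 kHz.
43 kHz mod fs = 21 kHz.
21 kHz > fs/2 = 11 kHz, folds to fs − 21 kHz = 1 kHz.
62.5 kHz mod fs = 18.5 kHz.
18.5 kHz > fs/2 = 11 kHz, folds to fs − 18.5 kHz = 3.5 kHz.
67 kHz mod fs = 1 kHz.
1 kHz ≤ fs/2 = 11 kHz, appears at 1 kHz.
50.5 kHz mod fs = 6.5 kHz.
6.5 kHz ≤ fs/2 = 11 kHz, appears at 6.5 kHz.
74.5 kHz mod fs = 8.5 kHz.
8.5 kHz ≤ fs/2 = 11 kHz, appears at 8.5 kHz.
43 kHz and 67 kHz both map to 1 kHz.

1 kHz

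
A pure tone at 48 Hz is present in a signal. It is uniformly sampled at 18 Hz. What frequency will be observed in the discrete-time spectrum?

48 Hz mod fs = 12 Hz.
12 Hz > fs/2 = 9 Hz, folds to fs − 12 Hz = 6 Hz.

6 Hz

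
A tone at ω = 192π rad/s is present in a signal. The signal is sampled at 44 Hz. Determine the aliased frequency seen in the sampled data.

8 Hz

ω = 192π rad/s → f = ω/(2π) = 96 Hz.
96 Hz mod fs = 8 Hz.
8 Hz ≤ fs/2 = 22 Hz, appears at 8 Hz.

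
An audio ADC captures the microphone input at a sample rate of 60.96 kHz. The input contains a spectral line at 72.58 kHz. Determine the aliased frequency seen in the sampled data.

11.62 kHz

72.58 kHz mod fs = 11.62 kHz.
11.62 kHz ≤ fs/2 = 30.48 kHz, appears at 11.62 kHz.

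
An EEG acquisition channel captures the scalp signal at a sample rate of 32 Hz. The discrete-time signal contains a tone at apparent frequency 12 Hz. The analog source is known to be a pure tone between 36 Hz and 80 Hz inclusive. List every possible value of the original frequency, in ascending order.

Frequencies that alias to 12 Hz are k·fs ± 12 Hz for integer k ≥ 0.
k=0: 12 Hz.
k=1: 20 Hz, 44 Hz.
k=2: 52 Hz, 76 Hz.
k=3: 84 Hz, 108 Hz.
Within [36 Hz, 80 Hz]: 44 Hz, 52 Hz, 76 Hz.

44 Hz, 52 Hz, 76 Hz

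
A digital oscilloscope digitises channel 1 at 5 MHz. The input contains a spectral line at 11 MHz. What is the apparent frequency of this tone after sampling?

11 MHz mod fs = 1 MHz.
1 MHz ≤ fs/2 = 2.5 MHz, appears at 1 MHz.

1 MHz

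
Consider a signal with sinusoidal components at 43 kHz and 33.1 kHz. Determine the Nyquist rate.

Highest-frequency component: 43 kHz.
Nyquist rate = 2 × 43 kHz = 86 kHz.

86 kHz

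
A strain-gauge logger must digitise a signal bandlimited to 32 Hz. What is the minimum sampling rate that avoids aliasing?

Nyquist rate = 2 × 32 Hz = 64 Hz.

64 Hz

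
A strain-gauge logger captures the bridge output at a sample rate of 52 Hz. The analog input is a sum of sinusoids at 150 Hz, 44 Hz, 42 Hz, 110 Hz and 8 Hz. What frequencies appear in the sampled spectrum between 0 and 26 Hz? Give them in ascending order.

6 Hz, 8 Hz, 10 Hz

fs/2 = 26 Hz.
150 Hz mod fs = 46 Hz.
46 Hz > fs/2 = 26 Hz, folds to fs − 46 Hz = 6 Hz.
44 Hz > fs/2 = 26 Hz, folds to fs − 44 Hz = 8 Hz.
42 Hz > fs/2 = 26 Hz, folds to fs − 42 Hz = 10 Hz.
110 Hz mod fs = 6 Hz.
6 Hz ≤ fs/2 = 26 Hz, appears at 6 Hz.
8 Hz ≤ fs/2 = 26 Hz, passes unchanged.
Distinct values: {6 Hz, 8 Hz, 10 Hz}.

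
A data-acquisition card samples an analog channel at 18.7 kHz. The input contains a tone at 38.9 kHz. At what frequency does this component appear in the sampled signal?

1.5 kHz

38.9 kHz mod fs = 1.5 kHz.
1.5 kHz ≤ fs/2 = 9.35 kHz, appears at 1.5 kHz.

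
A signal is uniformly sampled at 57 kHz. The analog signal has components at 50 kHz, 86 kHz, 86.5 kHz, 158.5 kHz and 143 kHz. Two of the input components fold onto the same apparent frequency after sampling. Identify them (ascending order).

86 kHz, 143 kHz

fs/2 = 28.5 kHz.
50 kHz > fs/2 = 28.5 kHz, folds to fs − 50 kHz = 7 kHz.
86 kHz mod fs = 29 kHz.
29 kHz > fs/2 = 28.5 kHz, folds to fs − 29 kHz = 28 kHz.
86.5 kHz mod fs = 29.5 kHz.
29.5 kHz > fs/2 = 28.5 kHz, folds to fs − 29.5 kHz = 27.5 kHz.
158.5 kHz mod fs = 44.5 kHz.
44.5 kHz > fs/2 = 28.5 kHz, folds to fs − 44.5 kHz = 12.5 kHz.
143 kHz mod fs = 29 kHz.
29 kHz > fs/2 = 28.5 kHz, folds to fs − 29 kHz = 28 kHz.
86 kHz and 143 kHz both map to 28 kHz.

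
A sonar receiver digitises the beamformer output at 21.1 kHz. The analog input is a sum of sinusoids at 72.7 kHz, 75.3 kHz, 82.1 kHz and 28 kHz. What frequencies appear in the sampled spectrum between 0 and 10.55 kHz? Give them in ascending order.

fs/2 = 10.55 kHz.
72.7 kHz mod fs = 9.4 kHz.
9.4 kHz ≤ fs/2 = 10.55 kHz, appears at 9.4 kHz.
75.3 kHz mod fs = 12 kHz.
12 kHz > fs/2 = 10.55 kHz, folds to fs − 12 kHz = 9.1 kHz.
82.1 kHz mod fs = 18.8 kHz.
18.8 kHz > fs/2 = 10.55 kHz, folds to fs − 18.8 kHz = 2.3 kHz.
28 kHz mod fs = 6.9 kHz.
6.9 kHz ≤ fs/2 = 10.55 kHz, appears at 6.9 kHz.
Distinct values: {2.3 kHz, 6.9 kHz, 9.1 kHz, 9.4 kHz}.

2.3 kHz, 6.9 kHz, 9.1 kHz, 9.4 kHz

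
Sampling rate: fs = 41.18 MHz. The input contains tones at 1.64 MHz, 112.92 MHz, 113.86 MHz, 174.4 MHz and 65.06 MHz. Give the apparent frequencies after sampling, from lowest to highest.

1.64 MHz, 9.68 MHz, 10.62 MHz, 17.3 MHz

fs/2 = 20.59 MHz.
1.64 MHz ≤ fs/2 = 20.59 MHz, passes unchanged.
112.92 MHz mod fs = 30.56 MHz.
30.56 MHz > fs/2 = 20.59 MHz, folds to fs − 30.56 MHz = 10.62 MHz.
113.86 MHz mod fs = 31.5 MHz.
31.5 MHz > fs/2 = 20.59 MHz, folds to fs − 31.5 MHz = 9.68 MHz.
174.4 MHz mod fs = 9.68 MHz.
9.68 MHz ≤ fs/2 = 20.59 MHz, appears at 9.68 MHz.
65.06 MHz mod fs = 23.88 MHz.
23.88 MHz > fs/2 = 20.59 MHz, folds to fs − 23.88 MHz = 17.3 MHz.
Distinct values: {1.64 MHz, 9.68 MHz, 10.62 MHz, 17.3 MHz}.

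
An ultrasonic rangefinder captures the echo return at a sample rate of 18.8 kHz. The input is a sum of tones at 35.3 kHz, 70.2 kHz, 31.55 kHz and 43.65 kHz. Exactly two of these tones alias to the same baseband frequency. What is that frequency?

6.05 kHz

fs/2 = 9.4 kHz.
35.3 kHz mod fs = 16.5 kHz.
16.5 kHz > fs/2 = 9.4 kHz, folds to fs − 16.5 kHz = 2.3 kHz.
70.2 kHz mod fs = 13.8 kHz.
13.8 kHz > fs/2 = 9.4 kHz, folds to fs − 13.8 kHz = 5 kHz.
31.55 kHz mod fs = 12.75 kHz.
12.75 kHz > fs/2 = 9.4 kHz, folds to fs − 12.75 kHz = 6.05 kHz.
43.65 kHz mod fs = 6.05 kHz.
6.05 kHz ≤ fs/2 = 9.4 kHz, appears at 6.05 kHz.
31.55 kHz and 43.65 kHz both map to 6.05 kHz.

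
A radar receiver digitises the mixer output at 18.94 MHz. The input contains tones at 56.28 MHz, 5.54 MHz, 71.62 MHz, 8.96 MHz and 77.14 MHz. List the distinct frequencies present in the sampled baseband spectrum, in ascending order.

fs/2 = 9.47 MHz.
56.28 MHz mod fs = 18.4 MHz.
18.4 MHz > fs/2 = 9.47 MHz, folds to fs − 18.4 MHz = 0.54 MHz.
5.54 MHz ≤ fs/2 = 9.47 MHz, passes unchanged.
71.62 MHz mod fs = 14.8 MHz.
14.8 MHz > fs/2 = 9.47 MHz, folds to fs − 14.8 MHz = 4.14 MHz.
8.96 MHz ≤ fs/2 = 9.47 MHz, passes unchanged.
77.14 MHz mod fs = 1.38 MHz.
1.38 MHz ≤ fs/2 = 9.47 MHz, appears at 1.38 MHz.
Distinct values: {0.54 MHz, 1.38 MHz, 4.14 MHz, 5.54 MHz, 8.96 MHz}.

0.54 MHz, 1.38 MHz, 4.14 MHz, 5.54 MHz, 8.96 MHz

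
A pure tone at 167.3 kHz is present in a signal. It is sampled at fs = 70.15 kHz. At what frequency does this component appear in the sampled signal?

27 kHz

167.3 kHz mod fs = 27 kHz.
27 kHz ≤ fs/2 = 35.075 kHz, appears at 27 kHz.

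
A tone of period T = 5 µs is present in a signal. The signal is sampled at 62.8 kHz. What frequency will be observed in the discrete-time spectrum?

11.6 kHz

T = 5 µs → f = 1/T = 200 kHz.
200 kHz mod fs = 11.6 kHz.
11.6 kHz ≤ fs/2 = 31.4 kHz, appears at 11.6 kHz.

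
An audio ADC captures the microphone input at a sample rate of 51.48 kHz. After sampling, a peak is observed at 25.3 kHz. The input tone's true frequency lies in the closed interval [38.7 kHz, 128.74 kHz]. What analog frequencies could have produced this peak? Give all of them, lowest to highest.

Frequencies that alias to 25.3 kHz are k·fs ± 25.3 kHz for integer k ≥ 0.
k=0: 25.3 kHz.
k=1: 26.18 kHz, 76.78 kHz.
k=2: 77.66 kHz, 128.26 kHz.
k=3: 129.14 kHz, 179.74 kHz.
Within [38.7 kHz, 128.74 kHz]: 76.78 kHz, 77.66 kHz, 128.26 kHz.

76.78 kHz, 77.66 kHz, 128.26 kHz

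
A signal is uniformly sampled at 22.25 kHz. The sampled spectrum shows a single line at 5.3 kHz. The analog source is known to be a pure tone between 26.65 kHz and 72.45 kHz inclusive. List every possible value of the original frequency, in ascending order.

Frequencies that alias to 5.3 kHz are k·fs ± 5.3 kHz for integer k ≥ 0.
k=0: 5.3 kHz.
k=1: 16.95 kHz, 27.55 kHz.
k=2: 39.2 kHz, 49.8 kHz.
k=3: 61.45 kHz, 72.05 kHz.
k=4: 83.7 kHz, 94.3 kHz.
Within [26.65 kHz, 72.45 kHz]: 27.55 kHz, 39.2 kHz, 49.8 kHz, 61.45 kHz, 72.05 kHz.

27.55 kHz, 39.2 kHz, 49.8 kHz, 61.45 kHz, 72.05 kHz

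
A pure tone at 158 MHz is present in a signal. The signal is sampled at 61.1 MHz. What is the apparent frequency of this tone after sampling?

25.3 MHz

158 MHz mod fs = 35.8 MHz.
35.8 MHz > fs/2 = 30.55 MHz, folds to fs − 35.8 MHz = 25.3 MHz.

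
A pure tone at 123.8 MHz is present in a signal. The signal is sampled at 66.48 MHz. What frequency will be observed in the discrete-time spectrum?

9.16 MHz

123.8 MHz mod fs = 57.32 MHz.
57.32 MHz > fs/2 = 33.24 MHz, folds to fs − 57.32 MHz = 9.16 MHz.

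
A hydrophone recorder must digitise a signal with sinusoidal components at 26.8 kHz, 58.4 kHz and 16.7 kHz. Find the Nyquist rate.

116.8 kHz

Highest-frequency component: 58.4 kHz.
Nyquist rate = 2 × 58.4 kHz = 116.8 kHz.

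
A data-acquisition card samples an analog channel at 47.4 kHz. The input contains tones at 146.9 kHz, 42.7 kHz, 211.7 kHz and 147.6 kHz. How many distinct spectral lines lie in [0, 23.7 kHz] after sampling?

fs/2 = 23.7 kHz.
146.9 kHz mod fs = 4.7 kHz.
4.7 kHz ≤ fs/2 = 23.7 kHz, appears at 4.7 kHz.
42.7 kHz > fs/2 = 23.7 kHz, folds to fs − 42.7 kHz = 4.7 kHz.
211.7 kHz mod fs = 22.1 kHz.
22.1 kHz ≤ fs/2 = 23.7 kHz, appears at 22.1 kHz.
147.6 kHz mod fs = 5.4 kHz.
5.4 kHz ≤ fs/2 = 23.7 kHz, appears at 5.4 kHz.
Distinct values: {4.7 kHz, 5.4 kHz, 22.1 kHz} → 3.

3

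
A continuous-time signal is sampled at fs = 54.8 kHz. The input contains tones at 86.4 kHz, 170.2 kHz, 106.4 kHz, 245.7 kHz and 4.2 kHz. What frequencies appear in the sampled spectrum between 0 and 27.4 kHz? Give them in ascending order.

3.2 kHz, 4.2 kHz, 5.8 kHz, 23.2 kHz, 26.5 kHz

fs/2 = 27.4 kHz.
86.4 kHz mod fs = 31.6 kHz.
31.6 kHz > fs/2 = 27.4 kHz, folds to fs − 31.6 kHz = 23.2 kHz.
170.2 kHz mod fs = 5.8 kHz.
5.8 kHz ≤ fs/2 = 27.4 kHz, appears at 5.8 kHz.
106.4 kHz mod fs = 51.6 kHz.
51.6 kHz > fs/2 = 27.4 kHz, folds to fs − 51.6 kHz = 3.2 kHz.
245.7 kHz mod fs = 26.5 kHz.
26.5 kHz ≤ fs/2 = 27.4 kHz, appears at 26.5 kHz.
4.2 kHz ≤ fs/2 = 27.4 kHz, passes unchanged.
Distinct values: {3.2 kHz, 4.2 kHz, 5.8 kHz, 23.2 kHz, 26.5 kHz}.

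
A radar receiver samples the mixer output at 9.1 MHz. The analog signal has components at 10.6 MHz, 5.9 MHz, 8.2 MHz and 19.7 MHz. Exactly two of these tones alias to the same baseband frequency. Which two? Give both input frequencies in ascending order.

fs/2 = 4.55 MHz.
10.6 MHz mod fs = 1.5 MHz.
1.5 MHz ≤ fs/2 = 4.55 MHz, appears at 1.5 MHz.
5.9 MHz > fs/2 = 4.55 MHz, folds to fs − 5.9 MHz = 3.2 MHz.
8.2 MHz > fs/2 = 4.55 MHz, folds to fs − 8.2 MHz = 0.9 MHz.
19.7 MHz mod fs = 1.5 MHz.
1.5 MHz ≤ fs/2 = 4.55 MHz, appears at 1.5 MHz.
10.6 MHz and 19.7 MHz both map to 1.5 MHz.

10.6 MHz, 19.7 MHz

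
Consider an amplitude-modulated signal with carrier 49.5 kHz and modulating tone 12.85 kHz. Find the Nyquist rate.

124.7 kHz

AM sidebands sit at fc ± fm = 36.65 kHz and 62.35 kHz.
Highest-frequency component: 62.35 kHz.
Nyquist rate = 2 × 62.35 kHz = 124.7 kHz.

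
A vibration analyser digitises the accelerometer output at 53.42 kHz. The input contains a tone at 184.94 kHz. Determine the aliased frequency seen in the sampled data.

24.68 kHz

184.94 kHz mod fs = 24.68 kHz.
24.68 kHz ≤ fs/2 = 26.71 kHz, appears at 24.68 kHz.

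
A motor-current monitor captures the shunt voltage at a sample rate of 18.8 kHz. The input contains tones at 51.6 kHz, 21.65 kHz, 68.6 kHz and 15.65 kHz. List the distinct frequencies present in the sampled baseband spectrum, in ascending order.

fs/2 = 9.4 kHz.
51.6 kHz mod fs = 14 kHz.
14 kHz > fs/2 = 9.4 kHz, folds to fs − 14 kHz = 4.8 kHz.
21.65 kHz mod fs = 2.85 kHz.
2.85 kHz ≤ fs/2 = 9.4 kHz, appears at 2.85 kHz.
68.6 kHz mod fs = 12.2 kHz.
12.2 kHz > fs/2 = 9.4 kHz, folds to fs − 12.2 kHz = 6.6 kHz.
15.65 kHz > fs/2 = 9.4 kHz, folds to fs − 15.65 kHz = 3.15 kHz.
Distinct values: {2.85 kHz, 3.15 kHz, 4.8 kHz, 6.6 kHz}.

2.85 kHz, 3.15 kHz, 4.8 kHz, 6.6 kHz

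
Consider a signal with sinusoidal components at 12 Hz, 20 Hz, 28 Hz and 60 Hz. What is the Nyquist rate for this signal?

Highest-frequency component: 60 Hz.
Nyquist rate = 2 × 60 Hz = 120 Hz.

120 Hz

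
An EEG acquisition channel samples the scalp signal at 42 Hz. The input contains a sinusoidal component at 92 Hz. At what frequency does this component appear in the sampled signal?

92 Hz mod fs = 8 Hz.
8 Hz ≤ fs/2 = 21 Hz, appears at 8 Hz.

8 Hz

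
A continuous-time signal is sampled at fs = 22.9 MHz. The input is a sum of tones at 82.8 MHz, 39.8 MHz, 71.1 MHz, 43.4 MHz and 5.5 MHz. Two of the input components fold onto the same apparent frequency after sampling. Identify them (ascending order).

43.4 MHz, 71.1 MHz

fs/2 = 11.45 MHz.
82.8 MHz mod fs = 14.1 MHz.
14.1 MHz > fs/2 = 11.45 MHz, folds to fs − 14.1 MHz = 8.8 MHz.
39.8 MHz mod fs = 16.9 MHz.
16.9 MHz > fs/2 = 11.45 MHz, folds to fs − 16.9 MHz = 6 MHz.
71.1 MHz mod fs = 2.4 MHz.
2.4 MHz ≤ fs/2 = 11.45 MHz, appears at 2.4 MHz.
43.4 MHz mod fs = 20.5 MHz.
20.5 MHz > fs/2 = 11.45 MHz, folds to fs − 20.5 MHz = 2.4 MHz.
5.5 MHz ≤ fs/2 = 11.45 MHz, passes unchanged.
43.4 MHz and 71.1 MHz both map to 2.4 MHz.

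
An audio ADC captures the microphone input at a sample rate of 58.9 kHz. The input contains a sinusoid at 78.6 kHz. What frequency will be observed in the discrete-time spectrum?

78.6 kHz mod fs = 19.7 kHz.
19.7 kHz ≤ fs/2 = 29.45 kHz, appears at 19.7 kHz.

19.7 kHz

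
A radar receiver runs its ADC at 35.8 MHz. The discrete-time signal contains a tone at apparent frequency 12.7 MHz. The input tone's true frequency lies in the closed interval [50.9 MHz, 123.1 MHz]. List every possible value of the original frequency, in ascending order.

58.9 MHz, 84.3 MHz, 94.7 MHz, 120.1 MHz

Frequencies that alias to 12.7 MHz are k·fs ± 12.7 MHz for integer k ≥ 0.
k=0: 12.7 MHz.
k=1: 23.1 MHz, 48.5 MHz.
k=2: 58.9 MHz, 84.3 MHz.
k=3: 94.7 MHz, 120.1 MHz.
k=4: 130.5 MHz, 155.9 MHz.
Within [50.9 MHz, 123.1 MHz]: 58.9 MHz, 84.3 MHz, 94.7 MHz, 120.1 MHz.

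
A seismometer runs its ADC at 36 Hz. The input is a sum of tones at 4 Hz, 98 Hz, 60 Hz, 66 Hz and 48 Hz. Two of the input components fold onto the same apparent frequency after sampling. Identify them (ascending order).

48 Hz, 60 Hz

fs/2 = 18 Hz.
4 Hz ≤ fs/2 = 18 Hz, passes unchanged.
98 Hz mod fs = 26 Hz.
26 Hz > fs/2 = 18 Hz, folds to fs − 26 Hz = 10 Hz.
60 Hz mod fs = 24 Hz.
24 Hz > fs/2 = 18 Hz, folds to fs − 24 Hz = 12 Hz.
66 Hz mod fs = 30 Hz.
30 Hz > fs/2 = 18 Hz, folds to fs − 30 Hz = 6 Hz.
48 Hz mod fs = 12 Hz.
12 Hz ≤ fs/2 = 18 Hz, appears at 12 Hz.
48 Hz and 60 Hz both map to 12 Hz.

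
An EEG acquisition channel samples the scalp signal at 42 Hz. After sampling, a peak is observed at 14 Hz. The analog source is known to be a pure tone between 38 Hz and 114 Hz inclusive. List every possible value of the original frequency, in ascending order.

56 Hz, 70 Hz, 98 Hz, 112 Hz

Frequencies that alias to 14 Hz are k·fs ± 14 Hz for integer k ≥ 0.
k=0: 14 Hz.
k=1: 28 Hz, 56 Hz.
k=2: 70 Hz, 98 Hz.
k=3: 112 Hz, 140 Hz.
k=4: 154 Hz, 182 Hz.
Within [38 Hz, 114 Hz]: 56 Hz, 70 Hz, 98 Hz, 112 Hz.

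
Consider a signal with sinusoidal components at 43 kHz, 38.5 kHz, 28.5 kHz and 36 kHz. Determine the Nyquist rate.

Highest-frequency component: 43 kHz.
Nyquist rate = 2 × 43 kHz = 86 kHz.

86 kHz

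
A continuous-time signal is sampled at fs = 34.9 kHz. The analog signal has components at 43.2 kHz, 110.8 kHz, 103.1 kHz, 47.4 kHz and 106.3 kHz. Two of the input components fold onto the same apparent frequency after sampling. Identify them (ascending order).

103.1 kHz, 106.3 kHz

fs/2 = 17.45 kHz.
43.2 kHz mod fs = 8.3 kHz.
8.3 kHz ≤ fs/2 = 17.45 kHz, appears at 8.3 kHz.
110.8 kHz mod fs = 6.1 kHz.
6.1 kHz ≤ fs/2 = 17.45 kHz, appears at 6.1 kHz.
103.1 kHz mod fs = 33.3 kHz.
33.3 kHz > fs/2 = 17.45 kHz, folds to fs − 33.3 kHz = 1.6 kHz.
47.4 kHz mod fs = 12.5 kHz.
12.5 kHz ≤ fs/2 = 17.45 kHz, appears at 12.5 kHz.
106.3 kHz mod fs = 1.6 kHz.
1.6 kHz ≤ fs/2 = 17.45 kHz, appears at 1.6 kHz.
103.1 kHz and 106.3 kHz both map to 1.6 kHz.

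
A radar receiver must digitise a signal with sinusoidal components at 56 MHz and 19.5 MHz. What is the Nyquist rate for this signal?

112 MHz

Highest-frequency component: 56 MHz.
Nyquist rate = 2 × 56 MHz = 112 MHz.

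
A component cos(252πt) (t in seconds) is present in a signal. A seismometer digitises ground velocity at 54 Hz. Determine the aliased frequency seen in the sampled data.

18 Hz

ω = 252π rad/s → f = ω/(2π) = 126 Hz.
126 Hz mod fs = 18 Hz.
18 Hz ≤ fs/2 = 27 Hz, appears at 18 Hz.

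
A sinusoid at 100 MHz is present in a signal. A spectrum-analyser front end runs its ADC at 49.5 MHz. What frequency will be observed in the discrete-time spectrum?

100 MHz mod fs = 1 MHz.
1 MHz ≤ fs/2 = 24.75 MHz, appears at 1 MHz.

1 MHz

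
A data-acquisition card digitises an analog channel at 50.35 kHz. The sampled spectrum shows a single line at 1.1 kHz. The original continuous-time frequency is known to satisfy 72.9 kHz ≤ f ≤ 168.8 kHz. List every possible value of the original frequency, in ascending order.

99.6 kHz, 101.8 kHz, 149.95 kHz, 152.15 kHz

Frequencies that alias to 1.1 kHz are k·fs ± 1.1 kHz for integer k ≥ 0.
k=0: 1.1 kHz.
k=1: 49.25 kHz, 51.45 kHz.
k=2: 99.6 kHz, 101.8 kHz.
k=3: 149.95 kHz, 152.15 kHz.
k=4: 200.3 kHz, 202.5 kHz.
Within [72.9 kHz, 168.8 kHz]: 99.6 kHz, 101.8 kHz, 149.95 kHz, 152.15 kHz.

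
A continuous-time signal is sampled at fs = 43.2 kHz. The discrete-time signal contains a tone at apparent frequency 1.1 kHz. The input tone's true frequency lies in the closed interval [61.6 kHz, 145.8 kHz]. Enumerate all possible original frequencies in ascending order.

Frequencies that alias to 1.1 kHz are k·fs ± 1.1 kHz for integer k ≥ 0.
k=0: 1.1 kHz.
k=1: 42.1 kHz, 44.3 kHz.
k=2: 85.3 kHz, 87.5 kHz.
k=3: 128.5 kHz, 130.7 kHz.
k=4: 171.7 kHz, 173.9 kHz.
Within [61.6 kHz, 145.8 kHz]: 85.3 kHz, 87.5 kHz, 128.5 kHz, 130.7 kHz.

85.3 kHz, 87.5 kHz, 128.5 kHz, 130.7 kHz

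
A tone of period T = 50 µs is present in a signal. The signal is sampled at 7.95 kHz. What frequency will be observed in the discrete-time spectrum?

T = 50 µs → f = 1/T = 20 kHz.
20 kHz mod fs = 4.1 kHz.
4.1 kHz > fs/2 = 3.975 kHz, folds to fs − 4.1 kHz = 3.85 kHz.

3.85 kHz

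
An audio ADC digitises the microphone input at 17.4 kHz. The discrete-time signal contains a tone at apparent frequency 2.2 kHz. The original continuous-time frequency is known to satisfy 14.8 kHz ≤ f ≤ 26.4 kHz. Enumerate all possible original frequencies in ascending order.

Frequencies that alias to 2.2 kHz are k·fs ± 2.2 kHz for integer k ≥ 0.
k=0: 2.2 kHz.
k=1: 15.2 kHz, 19.6 kHz.
k=2: 32.6 kHz, 37 kHz.
Within [14.8 kHz, 26.4 kHz]: 15.2 kHz, 19.6 kHz.

15.2 kHz, 19.6 kHz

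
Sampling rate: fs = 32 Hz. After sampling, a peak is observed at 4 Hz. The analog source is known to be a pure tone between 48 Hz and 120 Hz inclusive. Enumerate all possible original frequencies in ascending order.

60 Hz, 68 Hz, 92 Hz, 100 Hz

Frequencies that alias to 4 Hz are k·fs ± 4 Hz for integer k ≥ 0.
k=0: 4 Hz.
k=1: 28 Hz, 36 Hz.
k=2: 60 Hz, 68 Hz.
k=3: 92 Hz, 100 Hz.
k=4: 124 Hz, 132 Hz.
Within [48 Hz, 120 Hz]: 60 Hz, 68 Hz, 92 Hz, 100 Hz.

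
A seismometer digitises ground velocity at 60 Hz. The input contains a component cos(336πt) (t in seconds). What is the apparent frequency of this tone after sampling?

ω = 336π rad/s → f = ω/(2π) = 168 Hz.
168 Hz mod fs = 48 Hz.
48 Hz > fs/2 = 30 Hz, folds to fs − 48 Hz = 12 Hz.

12 Hz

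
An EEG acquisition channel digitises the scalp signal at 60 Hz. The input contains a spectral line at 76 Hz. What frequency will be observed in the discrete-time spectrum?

76 Hz mod fs = 16 Hz.
16 Hz ≤ fs/2 = 30 Hz, appears at 16 Hz.

16 Hz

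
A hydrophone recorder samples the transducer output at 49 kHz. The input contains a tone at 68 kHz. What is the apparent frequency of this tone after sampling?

68 kHz mod fs = 19 kHz.
19 kHz ≤ fs/2 = 24.5 kHz, appears at 19 kHz.

19 kHz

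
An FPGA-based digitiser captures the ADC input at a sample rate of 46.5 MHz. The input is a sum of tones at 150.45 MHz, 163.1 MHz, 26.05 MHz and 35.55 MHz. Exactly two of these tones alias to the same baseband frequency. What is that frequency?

10.95 MHz

fs/2 = 23.25 MHz.
150.45 MHz mod fs = 10.95 MHz.
10.95 MHz ≤ fs/2 = 23.25 MHz, appears at 10.95 MHz.
163.1 MHz mod fs = 23.6 MHz.
23.6 MHz > fs/2 = 23.25 MHz, folds to fs − 23.6 MHz = 22.9 MHz.
26.05 MHz > fs/2 = 23.25 MHz, folds to fs − 26.05 MHz = 20.45 MHz.
35.55 MHz > fs/2 = 23.25 MHz, folds to fs − 35.55 MHz = 10.95 MHz.
35.55 MHz and 150.45 MHz both map to 10.95 MHz.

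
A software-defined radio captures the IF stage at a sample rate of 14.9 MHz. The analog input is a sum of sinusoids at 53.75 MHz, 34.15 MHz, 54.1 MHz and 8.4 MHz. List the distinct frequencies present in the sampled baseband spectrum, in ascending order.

4.35 MHz, 5.5 MHz, 5.85 MHz, 6.5 MHz

fs/2 = 7.45 MHz.
53.75 MHz mod fs = 9.05 MHz.
9.05 MHz > fs/2 = 7.45 MHz, folds to fs − 9.05 MHz = 5.85 MHz.
34.15 MHz mod fs = 4.35 MHz.
4.35 MHz ≤ fs/2 = 7.45 MHz, appears at 4.35 MHz.
54.1 MHz mod fs = 9.4 MHz.
9.4 MHz > fs/2 = 7.45 MHz, folds to fs − 9.4 MHz = 5.5 MHz.
8.4 MHz > fs/2 = 7.45 MHz, folds to fs − 8.4 MHz = 6.5 MHz.
Distinct values: {4.35 MHz, 5.5 MHz, 5.85 MHz, 6.5 MHz}.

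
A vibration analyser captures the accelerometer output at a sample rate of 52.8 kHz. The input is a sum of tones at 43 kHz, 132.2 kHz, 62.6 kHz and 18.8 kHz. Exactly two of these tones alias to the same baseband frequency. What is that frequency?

9.8 kHz

fs/2 = 26.4 kHz.
43 kHz > fs/2 = 26.4 kHz, folds to fs − 43 kHz = 9.8 kHz.
132.2 kHz mod fs = 26.6 kHz.
26.6 kHz > fs/2 = 26.4 kHz, folds to fs − 26.6 kHz = 26.2 kHz.
62.6 kHz mod fs = 9.8 kHz.
9.8 kHz ≤ fs/2 = 26.4 kHz, appears at 9.8 kHz.
18.8 kHz ≤ fs/2 = 26.4 kHz, passes unchanged.
43 kHz and 62.6 kHz both map to 9.8 kHz.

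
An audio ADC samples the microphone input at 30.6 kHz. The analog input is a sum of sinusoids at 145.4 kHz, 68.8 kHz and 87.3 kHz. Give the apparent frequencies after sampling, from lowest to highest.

fs/2 = 15.3 kHz.
145.4 kHz mod fs = 23 kHz.
23 kHz > fs/2 = 15.3 kHz, folds to fs − 23 kHz = 7.6 kHz.
68.8 kHz mod fs = 7.6 kHz.
7.6 kHz ≤ fs/2 = 15.3 kHz, appears at 7.6 kHz.
87.3 kHz mod fs = 26.1 kHz.
26.1 kHz > fs/2 = 15.3 kHz, folds to fs − 26.1 kHz = 4.5 kHz.
Distinct values: {4.5 kHz, 7.6 kHz}.

4.5 kHz, 7.6 kHz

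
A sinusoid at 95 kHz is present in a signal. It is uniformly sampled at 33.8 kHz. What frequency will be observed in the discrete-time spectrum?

95 kHz mod fs = 27.4 kHz.
27.4 kHz > fs/2 = 16.9 kHz, folds to fs − 27.4 kHz = 6.4 kHz.

6.4 kHz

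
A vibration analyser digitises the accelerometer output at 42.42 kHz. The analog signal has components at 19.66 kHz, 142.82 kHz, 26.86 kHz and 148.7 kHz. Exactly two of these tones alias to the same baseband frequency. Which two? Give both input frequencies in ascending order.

fs/2 = 21.21 kHz.
19.66 kHz ≤ fs/2 = 21.21 kHz, passes unchanged.
142.82 kHz mod fs = 15.56 kHz.
15.56 kHz ≤ fs/2 = 21.21 kHz, appears at 15.56 kHz.
26.86 kHz > fs/2 = 21.21 kHz, folds to fs − 26.86 kHz = 15.56 kHz.
148.7 kHz mod fs = 21.44 kHz.
21.44 kHz > fs/2 = 21.21 kHz, folds to fs − 21.44 kHz = 20.98 kHz.
26.86 kHz and 142.82 kHz both map to 15.56 kHz.

26.86 kHz, 142.82 kHz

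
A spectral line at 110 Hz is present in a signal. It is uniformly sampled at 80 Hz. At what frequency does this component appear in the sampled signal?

110 Hz mod fs = 30 Hz.
30 Hz ≤ fs/2 = 40 Hz, appears at 30 Hz.

30 Hz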